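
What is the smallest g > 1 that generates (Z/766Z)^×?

5

φ(766) = φ(2)·φ(383) = 1·382 = 382 = 2 · 191.
Test candidates g = 2, 3, … against the prime factors q ∈ {2, 191} of φ(766): g is a generator iff g^(382/q) ≢ 1 for every such q.
g = 2: gcd(2, 766) = 2 > 1, not a unit — skip.
g = 3: 3^191 ≡ 1 — hits 1, so not a primitive root.
g = 4: gcd(4, 766) = 2 > 1, not a unit — skip.
g = 5: 5^191 ≡ 765; 5^2 ≡ 25 — none is 1, so 5 is a primitive root.
So 5 is the smallest generator of (Z/766Z)^×.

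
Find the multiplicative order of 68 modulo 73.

ord(68) | φ(73) = 73 − 1 = 72 = 2^3 · 3^2.
Divisors of 72: 1, 2, 3, 4, 6, 8, 9, 12, 18, 24, 36, 72.
Compute 68^d (mod 73) for the divisors d until we hit 1:
68^1 ≡ 68
68^2 ≡ 25
68^3 ≡ 21
68^4 ≡ 41
68^6 ≡ 3
68^8 ≡ 2
68^9 ≡ 63
68^12 ≡ 9
68^18 ≡ 27
68^24 ≡ 8
68^36 ≡ 72
68^72 ≡ 1
Therefore the multiplicative order of 68 modulo 73 is 72.

72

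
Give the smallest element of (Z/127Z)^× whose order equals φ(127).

3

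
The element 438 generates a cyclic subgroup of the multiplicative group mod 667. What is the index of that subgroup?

Since 438 ∈ (Z/667Z)^×, its order divides φ(667) = φ(23·29) = (23−1)·(29−1) = 22·28 = 616 = 2^3 · 7 · 11.
Divisors of 616: 1, 2, 4, 7, 8, 11, 14, 22, 28, 44, 56, 77, 88, 154, 308, 616.
Test each divisor d:
438^1 ≡ 438 (mod 667)
438^2 ≡ 415 (mod 667)
438^4 ≡ 139 (mod 667)
438^7 ≡ 70 (mod 667)
438^8 ≡ 645 (mod 667)
438^11 ≡ 392 (mod 667)
438^14 ≡ 231 (mod 667)
438^22 ≡ 254 (mod 667)
438^28 ≡ 1 (mod 667) ✓
Thus |⟨438⟩| = ord(438) = 28.
Index = |(Z/667Z)^×| / |⟨438⟩| = 616 / 28 = 22.

22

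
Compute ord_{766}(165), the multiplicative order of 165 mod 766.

191

ord(165) | φ(766) = φ(2)·φ(383) = 1·382 = 382 = 2 · 191.
Divisors of 382: 1, 2, 191, 382.
Compute 165^d (mod 766) for the divisors d until we hit 1:
165^1 ≡ 165
165^2 ≡ 415
165^191 ≡ 1
Therefore the multiplicative order of 165 modulo 766 is 191.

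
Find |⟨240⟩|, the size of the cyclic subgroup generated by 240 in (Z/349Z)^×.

By Lagrange's theorem, ord_349(240) divides φ(349) = 349 − 1 = 348 = 2^2 · 3 · 29.
Divisors of 348: 1, 2, 3, 4, 6, 12, 29, 58, 87, 116, 174, 348.
Check 240^d mod 349 for each divisor in increasing order:
240^1 ≡ 240
240^2 ≡ 15
240^3 ≡ 110
240^4 ≡ 225
240^6 ≡ 234
240^12 ≡ 312
240^29 ≡ 122
240^58 ≡ 226
240^87 ≡ 1
Therefore the multiplicative order of 240 modulo 349 is 87.

87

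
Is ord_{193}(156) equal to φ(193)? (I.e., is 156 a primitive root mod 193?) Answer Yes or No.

Yes

φ(193) = 193 − 1 = 192 = 2^6 · 3.
Test 156^(192/q) mod 193 for each prime factor q of 192:
156^96 ≡ 192 (mod 193)  [q = 2: ≢ 1 ✓]
156^64 ≡ 108 (mod 193)  [q = 3: ≢ 1 ✓]
All checks pass, so 156 has order 192 and is a primitive root modulo 193.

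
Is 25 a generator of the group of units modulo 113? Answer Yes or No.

φ(113) = 113 − 1 = 112 = 2^4 · 7.
It suffices to check that the order of 25 is not a proper divisor of 112: compute 25^(112/q) for q ∈ {2, 7}.
25^56 ≡ 1 (mod 113)  [q = 2: ≡ 1 ✗]
25^16 ≡ 109 (mod 113)  [q = 7: ≢ 1 ✓]
Since 25^56 ≡ 1, the order of 25 divides 56 < 112, so 25 is not a primitive root.

No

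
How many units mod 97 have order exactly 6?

2

φ(97) = 97 − 1 = 96 = 2^5 · 3.
In a cyclic group of order 96, there are φ(d) elements of order d for each divisor d of 96, and zero for non-divisors.
6 = 2 · 3 divides 96, and φ(6) = 2.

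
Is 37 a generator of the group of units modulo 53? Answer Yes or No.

φ(53) = 53 − 1 = 52 = 2^2 · 13.
37 is a primitive root mod 53 iff 37^(φ(53)/q) ≢ 1 for every prime q | φ(53), i.e. q ∈ {2, 13}.
37^26 ≡ 1 (mod 53)  [q = 2: ≡ 1 ✗]
37^4 ≡ 28 (mod 53)  [q = 13: ≢ 1 ✓]
Since 37^26 ≡ 1, the order of 37 divides 26 < 52, so 37 is not a primitive root.

No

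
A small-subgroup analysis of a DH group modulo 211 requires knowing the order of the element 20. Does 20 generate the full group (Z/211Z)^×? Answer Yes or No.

No

φ(211) = 211 − 1 = 210 = 2 · 3 · 5 · 7.
Test 20^(210/q) mod 211 for each prime factor q of 210:
20^105 ≡ 1 (mod 211)  [q = 2: ≡ 1 ✗]
20^70 ≡ 14 (mod 211)  [q = 3: ≢ 1 ✓]
20^42 ≡ 71 (mod 211)  [q = 5: ≢ 1 ✓]
20^30 ≡ 171 (mod 211)  [q = 7: ≢ 1 ✓]
Since 20^105 ≡ 1, the order of 20 divides 105 < 210, so 20 is not a primitive root.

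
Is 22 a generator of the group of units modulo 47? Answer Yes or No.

Yes

φ(47) = 47 − 1 = 46 = 2 · 23.
It suffices to check that the order of 22 is not a proper divisor of 46: compute 22^(46/q) for q ∈ {2, 23}.
22^23 ≡ 46 (mod 47)  [q = 2: ≢ 1 ✓]
22^2 ≡ 14 (mod 47)  [q = 23: ≢ 1 ✓]
Every test exponent gives a nontrivial residue, hence 22 generates the full group.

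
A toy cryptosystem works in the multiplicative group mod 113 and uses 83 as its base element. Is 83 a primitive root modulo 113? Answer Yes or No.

No

φ(113) = 113 − 1 = 112 = 2^4 · 7.
Test 83^(112/q) mod 113 for each prime factor q of 112:
83^56 ≡ 1 (mod 113)  [q = 2: ≡ 1 ✗]
83^16 ≡ 109 (mod 113)  [q = 7: ≢ 1 ✓]
Since 83^56 ≡ 1, the order of 83 divides 56 < 112, so 83 is not a primitive root.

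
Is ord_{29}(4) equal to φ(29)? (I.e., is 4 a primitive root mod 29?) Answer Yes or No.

No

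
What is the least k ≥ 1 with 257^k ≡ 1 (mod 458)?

ord(257) | φ(458) = φ(2)·φ(229) = 1·228 = 228 = 2^2 · 3 · 19.
Divisors of 228: 1, 2, 3, 4, 6, 12, 19, 38, 57, 76, 114, 228.
Evaluate successive powers at the divisors of 228:
257^1 ≡ 257
257^2 ≡ 97
257^3 ≡ 197
257^4 ≡ 249
257^6 ≡ 337
257^12 ≡ 443
257^19 ≡ 211
257^38 ≡ 95
257^57 ≡ 351
257^76 ≡ 323
257^114 ≡ 457
257^228 ≡ 1
So ord_458(257) = 228.

228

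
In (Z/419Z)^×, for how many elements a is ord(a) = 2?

1

φ(419) = 419 − 1 = 418 = 2 · 11 · 19.
(Z/419Z)^× is cyclic (|G| = 418); a cyclic group of order m has exactly φ(d) elements of each order d | m, and none otherwise.
2 | 418, and φ(2) = 2 − 1 = 1.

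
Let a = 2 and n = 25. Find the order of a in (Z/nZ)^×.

20

Since 2 ∈ (Z/25Z)^×, its order divides φ(25) = φ(5^2) = 5·(5−1) = 20 = 2^2 · 5.
Divisors of 20: 1, 2, 4, 5, 10, 20.
Check 2^d mod 25 for each divisor in increasing order:
2^1 ≡ 2 (mod 25)
2^2 ≡ 4 (mod 25)
2^4 ≡ 16 (mod 25)
2^5 ≡ 7 (mod 25)
2^10 ≡ 24 (mod 25)
2^20 ≡ 1 (mod 25) ✓
Hence ord(2) = 20.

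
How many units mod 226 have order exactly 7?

φ(226) = φ(2)·φ(113) = 1·112 = 112 = 2^4 · 7.
Since (Z/226Z)^× is cyclic of order 112, the number of elements of order d is φ(d) when d | 112 and 0 otherwise.
7 | 112, and φ(7) = 7 − 1 = 6.

6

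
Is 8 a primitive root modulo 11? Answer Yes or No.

Yes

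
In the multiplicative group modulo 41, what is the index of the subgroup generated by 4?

4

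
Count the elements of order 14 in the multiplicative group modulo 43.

φ(43) = 43 − 1 = 42 = 2 · 3 · 7.
In a cyclic group of order 42, there are φ(d) elements of order d for each divisor d of 42, and zero for non-divisors.
14 = 2 · 7 divides 42, and φ(14) = 6.

6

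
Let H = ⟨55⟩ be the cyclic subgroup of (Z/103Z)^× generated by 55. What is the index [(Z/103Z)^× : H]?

By Lagrange's theorem, ord_103(55) divides φ(103) = 103 − 1 = 102 = 2 · 3 · 17.
Divisors of 102: 1, 2, 3, 6, 17, 34, 51, 102.
Evaluate successive powers at the divisors of 102:
55^1 ≡ 55
55^2 ≡ 38
55^3 ≡ 30
55^6 ≡ 76
55^17 ≡ 56
55^34 ≡ 46
55^51 ≡ 1
So ord_103(55) = 51, hence |⟨55⟩| = 51.
The index is φ(103) / ord(55) = 102 / 51 = 2.

2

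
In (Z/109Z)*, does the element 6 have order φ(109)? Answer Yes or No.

φ(109) = 109 − 1 = 108 = 2^2 · 3^3.
An element g generates (Z/109Z)^× iff g^(108/q) ≢ 1 (mod 109) for each prime q ∈ {2, 3}.
6^54 ≡ 108 (mod 109)  [q = 2: ≢ 1 ✓]
6^36 ≡ 63 (mod 109)  [q = 3: ≢ 1 ✓]
None equal 1, so ord_109(6) = 108: 6 is a primitive root.

Yes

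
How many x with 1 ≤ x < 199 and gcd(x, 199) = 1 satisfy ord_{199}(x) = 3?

2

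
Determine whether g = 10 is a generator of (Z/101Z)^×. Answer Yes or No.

φ(101) = 101 − 1 = 100 = 2^2 · 5^2.
Test 10^(100/q) mod 101 for each prime factor q of 100:
10^50 ≡ 100 (mod 101)  [q = 2: ≢ 1 ✓]
10^20 ≡ 1 (mod 101)  [q = 5: ≡ 1 ✗]
Since 10^20 ≡ 1, the order of 10 divides 20 < 100, so 10 is not a primitive root.

No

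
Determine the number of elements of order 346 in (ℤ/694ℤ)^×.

φ(694) = φ(2)·φ(347) = 1·346 = 346 = 2 · 173.
Since (Z/694Z)^× is cyclic of order 346, the number of elements of order d is φ(d) when d | 346 and 0 otherwise.
346 = 2 · 173 divides 346, and φ(346) = 172.

172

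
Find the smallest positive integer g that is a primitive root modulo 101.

2

φ(101) = 101 − 1 = 100 = 2^2 · 5^2.
g is a primitive root iff g^(100/q) ≢ 1 (mod 101) for each prime q ∈ {2, 5}.
g = 2: 2^50 ≡ 100; 2^20 ≡ 95 — none is 1, so 2 is a primitive root.
Hence the least primitive root of 101 is 2.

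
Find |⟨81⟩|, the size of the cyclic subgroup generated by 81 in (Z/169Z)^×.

ord(81) | φ(169) = φ(13^2) = 13·(13−1) = 156 = 2^2 · 3 · 13.
Divisors of 156: 1, 2, 3, 4, 6, 12, 13, 26, 39, 52, 78, 156.
Check 81^d mod 169 for each divisor in increasing order:
81^1 ≡ 81 (mod 169)
81^2 ≡ 139 (mod 169)
81^3 ≡ 105 (mod 169)
81^4 ≡ 55 (mod 169)
81^6 ≡ 40 (mod 169)
81^12 ≡ 79 (mod 169)
81^13 ≡ 146 (mod 169)
81^26 ≡ 22 (mod 169)
81^39 ≡ 1 (mod 169) ✓
The smallest such exponent is 39, so the order of 81 is 39.

39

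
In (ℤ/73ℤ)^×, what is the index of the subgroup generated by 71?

Since 71 ∈ (Z/73Z)^×, its order divides φ(73) = 73 − 1 = 72 = 2^3 · 3^2.
Divisors of 72: 1, 2, 3, 4, 6, 8, 9, 12, 18, 24, 36, 72.
Test each divisor d:
71^1 ≡ 71
71^2 ≡ 4
71^3 ≡ 65
71^4 ≡ 16
71^6 ≡ 64
71^8 ≡ 37
71^9 ≡ 72
71^12 ≡ 8
71^18 ≡ 1
Thus |⟨71⟩| = ord(71) = 18.
Index = |(Z/73Z)^×| / |⟨71⟩| = 72 / 18 = 4.

4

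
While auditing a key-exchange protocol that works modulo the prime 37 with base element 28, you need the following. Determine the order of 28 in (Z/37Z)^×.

By Lagrange's theorem, ord_37(28) divides φ(37) = 37 − 1 = 36 = 2^2 · 3^2.
Divisors of 36: 1, 2, 3, 4, 6, 9, 12, 18, 36.
Test each divisor d:
28^1 ≡ 28
28^2 ≡ 7
28^3 ≡ 11
28^4 ≡ 12
28^6 ≡ 10
28^9 ≡ 36
28^12 ≡ 26
28^18 ≡ 1
Therefore the multiplicative order of 28 modulo 37 is 18.

18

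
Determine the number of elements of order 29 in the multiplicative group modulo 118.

28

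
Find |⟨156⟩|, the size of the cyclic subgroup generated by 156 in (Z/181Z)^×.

30

Since 156 ∈ (Z/181Z)^×, its order divides φ(181) = 181 − 1 = 180 = 2^2 · 3^2 · 5.
Divisors of 180: 1, 2, 3, 4, 5, 6, 9, 10, 12, 15, 18, 20, 30, 36, 45, 60, 90, 180.
Compute 156^d (mod 181) for the divisors d until we hit 1:
156^1 ≡ 156 (mod 181)
156^2 ≡ 82 (mod 181)
156^3 ≡ 122 (mod 181)
156^4 ≡ 27 (mod 181)
156^5 ≡ 49 (mod 181)
156^6 ≡ 42 (mod 181)
156^9 ≡ 56 (mod 181)
156^10 ≡ 48 (mod 181)
156^12 ≡ 135 (mod 181)
156^15 ≡ 180 (mod 181)
156^18 ≡ 59 (mod 181)
156^20 ≡ 132 (mod 181)
156^30 ≡ 1 (mod 181) ✓
Hence ord(156) = 30.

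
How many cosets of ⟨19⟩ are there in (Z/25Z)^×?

2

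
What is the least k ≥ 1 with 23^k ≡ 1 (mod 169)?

6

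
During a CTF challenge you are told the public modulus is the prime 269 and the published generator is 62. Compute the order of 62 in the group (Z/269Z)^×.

ord(62) | φ(269) = 269 − 1 = 268 = 2^2 · 67.
Divisors of 268: 1, 2, 4, 67, 134, 268.
Check 62^d mod 269 for each divisor in increasing order:
62^1 ≡ 62
62^2 ≡ 78
62^4 ≡ 166
62^67 ≡ 1
So ord_269(62) = 67.

67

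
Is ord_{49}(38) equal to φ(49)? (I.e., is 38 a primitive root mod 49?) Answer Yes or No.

Yes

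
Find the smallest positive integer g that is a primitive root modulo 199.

3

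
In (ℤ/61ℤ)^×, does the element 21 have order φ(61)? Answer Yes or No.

No

φ(61) = 61 − 1 = 60 = 2^2 · 3 · 5.
It suffices to check that the order of 21 is not a proper divisor of 60: compute 21^(60/q) for q ∈ {2, 3, 5}.
21^30 ≡ 60 (mod 61)  [q = 2: ≢ 1 ✓]
21^20 ≡ 47 (mod 61)  [q = 3: ≢ 1 ✓]
21^12 ≡ 1 (mod 61)  [q = 5: ≡ 1 ✗]
21^12 ≡ 1 shows ord(21) | 12, strictly less than φ(61); not a primitive root.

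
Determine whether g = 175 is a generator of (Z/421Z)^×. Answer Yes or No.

φ(421) = 421 − 1 = 420 = 2^2 · 3 · 5 · 7.
175 is a primitive root mod 421 iff 175^(φ(421)/q) ≢ 1 for every prime q | φ(421), i.e. q ∈ {2, 3, 5, 7}.
175^210 ≡ 1 (mod 421)  [q = 2: ≡ 1 ✗]
175^140 ≡ 400 (mod 421)  [q = 3: ≢ 1 ✓]
175^84 ≡ 377 (mod 421)  [q = 5: ≢ 1 ✓]
175^60 ≡ 247 (mod 421)  [q = 7: ≢ 1 ✓]
The check at q = 2 fails, so 175 generates a proper subgroup.

No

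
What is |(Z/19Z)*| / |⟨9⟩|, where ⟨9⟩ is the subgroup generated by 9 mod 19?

ord(9) | φ(19) = 19 − 1 = 18 = 2 · 3^2.
Divisors of 18: 1, 2, 3, 6, 9, 18.
Evaluate successive powers at the divisors of 18:
9^1 ≡ 9 (mod 19)
9^2 ≡ 5 (mod 19)
9^3 ≡ 7 (mod 19)
9^6 ≡ 11 (mod 19)
9^9 ≡ 1 (mod 19) ✓
The order of 9 is 9, so the subgroup it generates has 9 elements.
Index = |(Z/19Z)^×| / |⟨9⟩| = 18 / 9 = 2.

2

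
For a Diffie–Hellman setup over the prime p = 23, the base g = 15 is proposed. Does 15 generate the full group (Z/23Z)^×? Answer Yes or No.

Yes

φ(23) = 23 − 1 = 22 = 2 · 11.
An element g generates (Z/23Z)^× iff g^(22/q) ≢ 1 (mod 23) for each prime q ∈ {2, 11}.
15^11 ≡ 22 (mod 23)  [q = 2: ≢ 1 ✓]
15^2 ≡ 18 (mod 23)  [q = 11: ≢ 1 ✓]
None equal 1, so ord_23(15) = 22: 15 is a primitive root.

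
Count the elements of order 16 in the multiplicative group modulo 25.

0

φ(25) = φ(5^2) = 5·(5−1) = 20 = 2^2 · 5.
Since (Z/25Z)^× is cyclic of order 20, the number of elements of order d is φ(d) when d | 20 and 0 otherwise.
Since 16 ∤ 20, the count is 0.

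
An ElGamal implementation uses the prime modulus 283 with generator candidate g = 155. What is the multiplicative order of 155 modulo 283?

ord(155) | φ(283) = 283 − 1 = 282 = 2 · 3 · 47.
Divisors of 282: 1, 2, 3, 6, 47, 94, 141, 282.
Evaluate successive powers at the divisors of 282:
155^1 ≡ 155 (mod 283)
155^2 ≡ 253 (mod 283)
155^3 ≡ 161 (mod 283)
155^6 ≡ 168 (mod 283)
155^47 ≡ 1 (mod 283) ✓
So ord_283(155) = 47.

47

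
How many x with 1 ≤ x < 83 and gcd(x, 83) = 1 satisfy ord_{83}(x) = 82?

φ(83) = 83 − 1 = 82 = 2 · 41.
(Z/83Z)^× is cyclic (|G| = 82); a cyclic group of order m has exactly φ(d) elements of each order d | m, and none otherwise.
82 = 2 · 41 divides 82, and φ(82) = 40.

40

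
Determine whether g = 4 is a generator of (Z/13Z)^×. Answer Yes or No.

No

φ(13) = 13 − 1 = 12 = 2^2 · 3.
It suffices to check that the order of 4 is not a proper divisor of 12: compute 4^(12/q) for q ∈ {2, 3}.
4^6 ≡ 1 (mod 13)  [q = 2: ≡ 1 ✗]
4^4 ≡ 9 (mod 13)  [q = 3: ≢ 1 ✓]
The check at q = 2 fails, so 4 generates a proper subgroup.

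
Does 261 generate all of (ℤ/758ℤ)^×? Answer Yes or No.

φ(758) = φ(2)·φ(379) = 1·378 = 378 = 2 · 3^3 · 7.
261 is a primitive root mod 758 iff 261^(φ(758)/q) ≢ 1 for every prime q | φ(758), i.e. q ∈ {2, 3, 7}.
261^189 ≡ 757 (mod 758)  [q = 2: ≢ 1 ✓]
261^126 ≡ 327 (mod 758)  [q = 3: ≢ 1 ✓]
261^54 ≡ 195 (mod 758)  [q = 7: ≢ 1 ✓]
None equal 1, so ord_758(261) = 378: 261 is a primitive root.

Yes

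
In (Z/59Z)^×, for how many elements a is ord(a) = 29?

28

φ(59) = 59 − 1 = 58 = 2 · 29.
In a cyclic group of order 58, there are φ(d) elements of order d for each divisor d of 58, and zero for non-divisors.
29 | 58, and φ(29) = 29 − 1 = 28.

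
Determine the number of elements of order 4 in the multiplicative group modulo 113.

φ(113) = 113 − 1 = 112 = 2^4 · 7.
(Z/113Z)^× is cyclic (|G| = 112); a cyclic group of order m has exactly φ(d) elements of each order d | m, and none otherwise.
4 = 2^2 divides 112, and φ(4) = 2.

2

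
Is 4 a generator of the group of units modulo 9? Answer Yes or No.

No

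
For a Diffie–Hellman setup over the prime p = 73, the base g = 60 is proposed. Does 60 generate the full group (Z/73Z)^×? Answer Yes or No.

φ(73) = 73 − 1 = 72 = 2^3 · 3^2.
Test 60^(72/q) mod 73 for each prime factor q of 72:
60^36 ≡ 72 (mod 73)  [q = 2: ≢ 1 ✓]
60^24 ≡ 64 (mod 73)  [q = 3: ≢ 1 ✓]
All checks pass, so 60 has order 72 and is a primitive root modulo 73.

Yes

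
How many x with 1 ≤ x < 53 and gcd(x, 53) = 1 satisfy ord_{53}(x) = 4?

2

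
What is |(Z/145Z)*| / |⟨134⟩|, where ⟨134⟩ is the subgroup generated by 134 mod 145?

4

ord(134) | φ(145) = φ(5·29) = (5−1)·(29−1) = 4·28 = 112 = 2^4 · 7.
Divisors of 112: 1, 2, 4, 7, 8, 14, 16, 28, 56, 112.
Evaluate successive powers at the divisors of 112:
134^1 ≡ 134 (mod 145)
134^2 ≡ 121 (mod 145)
134^4 ≡ 141 (mod 145)
134^7 ≡ 104 (mod 145)
134^8 ≡ 16 (mod 145)
134^14 ≡ 86 (mod 145)
134^16 ≡ 111 (mod 145)
134^28 ≡ 1 (mod 145) ✓
The order of 134 is 28, so the subgroup it generates has 28 elements.
The index is φ(145) / ord(134) = 112 / 28 = 4.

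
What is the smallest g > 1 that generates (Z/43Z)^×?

3

φ(43) = 43 − 1 = 42 = 2 · 3 · 7.
Test candidates g = 2, 3, … against the prime factors q ∈ {2, 3, 7} of φ(43): g is a generator iff g^(42/q) ≢ 1 for every such q.
g = 2: 2^21 ≡ 42; 2^14 ≡ 1 — hits 1, so not a primitive root.
g = 3: 3^21 ≡ 42; 3^14 ≡ 36; 3^6 ≡ 41 — none is 1, so 3 is a primitive root.
So 3 is the smallest generator of (Z/43Z)^×.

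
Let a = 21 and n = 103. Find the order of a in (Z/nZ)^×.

By Lagrange's theorem, ord_103(21) divides φ(103) = 103 − 1 = 102 = 2 · 3 · 17.
Divisors of 102: 1, 2, 3, 6, 17, 34, 51, 102.
Evaluate successive powers at the divisors of 102:
21^1 ≡ 21
21^2 ≡ 29
21^3 ≡ 94
21^6 ≡ 81
21^17 ≡ 57
21^34 ≡ 56
21^51 ≡ 102
21^102 ≡ 1
The smallest such exponent is 102, so the order of 21 is 102.

102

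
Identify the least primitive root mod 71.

7

φ(71) = 71 − 1 = 70 = 2 · 5 · 7.
g is a primitive root iff g^(70/q) ≢ 1 (mod 71) for each prime q ∈ {2, 5, 7}.
g = 2: 2^35 ≡ 1 — hits 1, so not a primitive root.
g = 3: 3^35 ≡ 1 — hits 1, so not a primitive root.
g = 4: 4^35 ≡ 1 — hits 1, so not a primitive root.
g = 5: 5^35 ≡ 1 — hits 1, so not a primitive root.
g = 6: 6^35 ≡ 1 — hits 1, so not a primitive root.
g = 7: 7^35 ≡ 70; 7^14 ≡ 54; 7^10 ≡ 45 — none is 1, so 7 is a primitive root.
The smallest primitive root modulo 71 is 7.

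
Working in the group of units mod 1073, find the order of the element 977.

252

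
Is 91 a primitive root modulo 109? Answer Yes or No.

φ(109) = 109 − 1 = 108 = 2^2 · 3^3.
An element g generates (Z/109Z)^× iff g^(108/q) ≢ 1 (mod 109) for each prime q ∈ {2, 3}.
91^54 ≡ 108 (mod 109)  [q = 2: ≢ 1 ✓]
91^36 ≡ 45 (mod 109)  [q = 3: ≢ 1 ✓]
Every test exponent gives a nontrivial residue, hence 91 generates the full group.

Yes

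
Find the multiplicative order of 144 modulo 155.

30

Since 144 ∈ (Z/155Z)^×, its order divides φ(155) = φ(5·31) = (5−1)·(31−1) = 4·30 = 120 = 2^3 · 3 · 5.
Divisors of 120: 1, 2, 3, 4, 5, 6, 8, 10, 12, 15, 20, 24, 30, 40, 60, 120.
Test each divisor d:
144^1 ≡ 144 (mod 155)
144^2 ≡ 121 (mod 155)
144^3 ≡ 64 (mod 155)
144^4 ≡ 71 (mod 155)
144^5 ≡ 149 (mod 155)
144^6 ≡ 66 (mod 155)
144^8 ≡ 81 (mod 155)
144^10 ≡ 36 (mod 155)
144^12 ≡ 16 (mod 155)
144^15 ≡ 94 (mod 155)
144^20 ≡ 56 (mod 155)
144^24 ≡ 101 (mod 155)
144^30 ≡ 1 (mod 155) ✓
Therefore the multiplicative order of 144 modulo 155 is 30.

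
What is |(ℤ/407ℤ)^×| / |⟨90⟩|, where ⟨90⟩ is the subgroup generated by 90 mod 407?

4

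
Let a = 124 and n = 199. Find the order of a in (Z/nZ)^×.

99

By Lagrange's theorem, ord_199(124) divides φ(199) = 199 − 1 = 198 = 2 · 3^2 · 11.
Divisors of 198: 1, 2, 3, 6, 9, 11, 18, 22, 33, 66, 99, 198.
Check 124^d mod 199 for each divisor in increasing order:
124^1 ≡ 124 (mod 199)
124^2 ≡ 53 (mod 199)
124^3 ≡ 5 (mod 199)
124^6 ≡ 25 (mod 199)
124^9 ≡ 125 (mod 199)
124^11 ≡ 58 (mod 199)
124^18 ≡ 103 (mod 199)
124^22 ≡ 180 (mod 199)
124^33 ≡ 92 (mod 199)
124^66 ≡ 106 (mod 199)
124^99 ≡ 1 (mod 199) ✓
Hence ord(124) = 99.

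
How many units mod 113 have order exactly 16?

φ(113) = 113 − 1 = 112 = 2^4 · 7.
(Z/113Z)^× is cyclic (|G| = 112); a cyclic group of order m has exactly φ(d) elements of each order d | m, and none otherwise.
16 = 2^4 divides 112, and φ(16) = 8.

8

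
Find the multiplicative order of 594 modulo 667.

308

Since 594 ∈ (Z/667Z)^×, its order divides φ(667) = φ(23·29) = (23−1)·(29−1) = 22·28 = 616 = 2^3 · 7 · 11.
Divisors of 616: 1, 2, 4, 7, 8, 11, 14, 22, 28, 44, 56, 77, 88, 154, 308, 616.
Test each divisor d:
594^1 ≡ 594 (mod 667)
594^2 ≡ 660 (mod 667)
594^4 ≡ 49 (mod 667)
594^7 ≡ 360 (mod 667)
594^8 ≡ 400 (mod 667)
594^11 ≡ 298 (mod 667)
594^14 ≡ 202 (mod 667)
594^22 ≡ 93 (mod 667)
594^28 ≡ 117 (mod 667)
594^44 ≡ 645 (mod 667)
594^56 ≡ 349 (mod 667)
594^77 ≡ 597 (mod 667)
594^88 ≡ 484 (mod 667)
594^154 ≡ 231 (mod 667)
594^308 ≡ 1 (mod 667) ✓
So ord_667(594) = 308.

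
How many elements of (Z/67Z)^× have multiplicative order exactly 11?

10

φ(67) = 67 − 1 = 66 = 2 · 3 · 11.
(Z/67Z)^× is cyclic (|G| = 66); a cyclic group of order m has exactly φ(d) elements of each order d | m, and none otherwise.
11 | 66, and φ(11) = 11 − 1 = 10.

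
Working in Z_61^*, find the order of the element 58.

By Lagrange's theorem, ord_61(58) divides φ(61) = 61 − 1 = 60 = 2^2 · 3 · 5.
Divisors of 60: 1, 2, 3, 4, 5, 6, 10, 12, 15, 20, 30, 60.
Test each divisor d:
58^1 ≡ 58
58^2 ≡ 9
58^3 ≡ 34
58^4 ≡ 20
58^5 ≡ 1
Therefore the multiplicative order of 58 modulo 61 is 5.

5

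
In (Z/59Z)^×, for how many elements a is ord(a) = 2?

1

φ(59) = 59 − 1 = 58 = 2 · 29.
(Z/59Z)^× is cyclic (|G| = 58); a cyclic group of order m has exactly φ(d) elements of each order d | m, and none otherwise.
2 | 58, and φ(2) = 2 − 1 = 1.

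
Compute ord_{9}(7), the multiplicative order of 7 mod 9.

3

ord(7) | φ(9) = φ(3^2) = 3·(3−1) = 6 = 2 · 3.
Divisors of 6: 1, 2, 3, 6.
Compute 7^d (mod 9) for the divisors d until we hit 1:
7^1 ≡ 7
7^2 ≡ 4
7^3 ≡ 1
The smallest such exponent is 3, so the order of 7 is 3.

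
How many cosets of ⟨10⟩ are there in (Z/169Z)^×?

Since 10 ∈ (Z/169Z)^×, its order divides φ(169) = φ(13^2) = 13·(13−1) = 156 = 2^2 · 3 · 13.
Divisors of 156: 1, 2, 3, 4, 6, 12, 13, 26, 39, 52, 78, 156.
Evaluate successive powers at the divisors of 156:
10^1 ≡ 10
10^2 ≡ 100
10^3 ≡ 155
10^4 ≡ 29
10^6 ≡ 27
10^12 ≡ 53
10^13 ≡ 23
10^26 ≡ 22
10^39 ≡ 168
10^52 ≡ 146
10^78 ≡ 1
So ord_169(10) = 78, hence |⟨10⟩| = 78.
[(Z/169Z)^× : ⟨10⟩] = 156/78 = 2.

2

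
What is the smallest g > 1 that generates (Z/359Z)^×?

φ(359) = 359 − 1 = 358 = 2 · 179.
g is a primitive root iff g^(358/q) ≢ 1 (mod 359) for each prime q ∈ {2, 179}.
g = 2: 2^179 ≡ 1 — hits 1, so not a primitive root.
g = 3: 3^179 ≡ 1 — hits 1, so not a primitive root.
g = 4: 4^179 ≡ 1 — hits 1, so not a primitive root.
g = 5: 5^179 ≡ 1 — hits 1, so not a primitive root.
g = 6: 6^179 ≡ 1 — hits 1, so not a primitive root.
g = 7: 7^179 ≡ 358; 7^2 ≡ 49 — none is 1, so 7 is a primitive root.
Hence the least primitive root of 359 is 7.

7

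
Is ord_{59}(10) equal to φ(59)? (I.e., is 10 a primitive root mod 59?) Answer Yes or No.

Yes

φ(59) = 59 − 1 = 58 = 2 · 29.
It suffices to check that the order of 10 is not a proper divisor of 58: compute 10^(58/q) for q ∈ {2, 29}.
10^29 ≡ 58 (mod 59)  [q = 2: ≢ 1 ✓]
10^2 ≡ 41 (mod 59)  [q = 29: ≢ 1 ✓]
All checks pass, so 10 has order 58 and is a primitive root modulo 59.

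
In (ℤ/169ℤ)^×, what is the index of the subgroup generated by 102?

ord(102) | φ(169) = φ(13^2) = 13·(13−1) = 156 = 2^2 · 3 · 13.
Divisors of 156: 1, 2, 3, 4, 6, 12, 13, 26, 39, 52, 78, 156.
Compute 102^d (mod 169) for the divisors d until we hit 1:
102^1 ≡ 102 (mod 169)
102^2 ≡ 95 (mod 169)
102^3 ≡ 57 (mod 169)
102^4 ≡ 68 (mod 169)
102^6 ≡ 38 (mod 169)
102^12 ≡ 92 (mod 169)
102^13 ≡ 89 (mod 169)
102^26 ≡ 147 (mod 169)
102^39 ≡ 70 (mod 169)
102^52 ≡ 146 (mod 169)
102^78 ≡ 168 (mod 169)
102^156 ≡ 1 (mod 169) ✓
Thus |⟨102⟩| = ord(102) = 156.
[(Z/169Z)^× : ⟨102⟩] = 156/156 = 1.

1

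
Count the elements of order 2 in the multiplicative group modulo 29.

1

φ(29) = 29 − 1 = 28 = 2^2 · 7.
In a cyclic group of order 28, there are φ(d) elements of order d for each divisor d of 28, and zero for non-divisors.
2 | 28, and φ(2) = 2 − 1 = 1.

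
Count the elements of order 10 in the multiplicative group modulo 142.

4

φ(142) = φ(2)·φ(71) = 1·70 = 70 = 2 · 5 · 7.
Since (Z/142Z)^× is cyclic of order 70, the number of elements of order d is φ(d) when d | 70 and 0 otherwise.
10 = 2 · 5 divides 70, and φ(10) = 4.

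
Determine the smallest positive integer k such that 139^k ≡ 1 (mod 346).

The order of 139 must divide φ(346) = φ(2)·φ(173) = 1·172 = 172 = 2^2 · 43.
Divisors of 172: 1, 2, 4, 43, 86, 172.
Check 139^d mod 346 for each divisor in increasing order:
139^1 ≡ 139
139^2 ≡ 291
139^4 ≡ 257
139^43 ≡ 1
Therefore the multiplicative order of 139 modulo 346 is 43.

43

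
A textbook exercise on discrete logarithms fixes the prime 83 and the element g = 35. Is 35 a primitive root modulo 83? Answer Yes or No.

Yes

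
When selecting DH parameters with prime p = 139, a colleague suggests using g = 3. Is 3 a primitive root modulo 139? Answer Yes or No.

φ(139) = 139 − 1 = 138 = 2 · 3 · 23.
3 is a primitive root mod 139 iff 3^(φ(139)/q) ≢ 1 for every prime q | φ(139), i.e. q ∈ {2, 3, 23}.
3^69 ≡ 138 (mod 139)  [q = 2: ≢ 1 ✓]
3^46 ≡ 42 (mod 139)  [q = 3: ≢ 1 ✓]
3^6 ≡ 34 (mod 139)  [q = 23: ≢ 1 ✓]
All checks pass, so 3 has order 138 and is a primitive root modulo 139.

Yes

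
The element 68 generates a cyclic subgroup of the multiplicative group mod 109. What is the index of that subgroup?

9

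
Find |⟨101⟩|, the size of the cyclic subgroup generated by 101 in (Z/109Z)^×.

ord(101) | φ(109) = 109 − 1 = 108 = 2^2 · 3^3.
Divisors of 108: 1, 2, 3, 4, 6, 9, 12, 18, 27, 36, 54, 108.
Check 101^d mod 109 for each divisor in increasing order:
101^1 ≡ 101
101^2 ≡ 64
101^3 ≡ 33
101^4 ≡ 63
101^6 ≡ 108
101^9 ≡ 76
101^12 ≡ 1
Hence ord(101) = 12.

12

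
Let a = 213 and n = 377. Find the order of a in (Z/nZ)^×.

28

Since 213 ∈ (Z/377Z)^×, its order divides φ(377) = φ(13·29) = (13−1)·(29−1) = 12·28 = 336 = 2^4 · 3 · 7.
Divisors of 336: 1, 2, 3, 4, 6, 7, 8, 12, 14, 16, 21, 24, 28, 42, 48, 56, 84, 112, 168, 336.
Evaluate successive powers at the divisors of 336:
213^1 ≡ 213 (mod 377)
213^2 ≡ 129 (mod 377)
213^3 ≡ 333 (mod 377)
213^4 ≡ 53 (mod 377)
213^6 ≡ 51 (mod 377)
213^7 ≡ 307 (mod 377)
213^8 ≡ 170 (mod 377)
213^12 ≡ 339 (mod 377)
213^14 ≡ 376 (mod 377)
213^16 ≡ 248 (mod 377)
213^21 ≡ 70 (mod 377)
213^24 ≡ 313 (mod 377)
213^28 ≡ 1 (mod 377) ✓
Hence ord(213) = 28.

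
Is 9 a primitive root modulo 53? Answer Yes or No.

No

φ(53) = 53 − 1 = 52 = 2^2 · 13.
An element g generates (Z/53Z)^× iff g^(52/q) ≢ 1 (mod 53) for each prime q ∈ {2, 13}.
9^26 ≡ 1 (mod 53)  [q = 2: ≡ 1 ✗]
9^4 ≡ 42 (mod 53)  [q = 13: ≢ 1 ✓]
The check at q = 2 fails, so 9 generates a proper subgroup.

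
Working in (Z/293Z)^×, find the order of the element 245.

292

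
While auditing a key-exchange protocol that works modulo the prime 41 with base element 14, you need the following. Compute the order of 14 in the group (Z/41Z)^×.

Since 14 ∈ (Z/41Z)^×, its order divides φ(41) = 41 − 1 = 40 = 2^3 · 5.
Divisors of 40: 1, 2, 4, 5, 8, 10, 20, 40.
Compute 14^d (mod 41) for the divisors d until we hit 1:
14^1 ≡ 14
14^2 ≡ 32
14^4 ≡ 40
14^5 ≡ 27
14^8 ≡ 1
So ord_41(14) = 8.

8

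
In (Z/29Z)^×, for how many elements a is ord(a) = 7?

6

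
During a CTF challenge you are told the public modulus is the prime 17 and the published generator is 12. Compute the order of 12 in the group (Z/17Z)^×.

The order of 12 must divide φ(17) = 17 − 1 = 16 = 2^4.
Divisors of 16: 1, 2, 4, 8, 16.
Check 12^d mod 17 for each divisor in increasing order:
12^1 ≡ 12
12^2 ≡ 8
12^4 ≡ 13
12^8 ≡ 16
12^16 ≡ 1
The smallest such exponent is 16, so the order of 12 is 16.

16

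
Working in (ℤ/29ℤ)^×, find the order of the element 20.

The order of 20 must divide φ(29) = 29 − 1 = 28 = 2^2 · 7.
Divisors of 28: 1, 2, 4, 7, 14, 28.
Compute 20^d (mod 29) for the divisors d until we hit 1:
20^1 ≡ 20 (mod 29)
20^2 ≡ 23 (mod 29)
20^4 ≡ 7 (mod 29)
20^7 ≡ 1 (mod 29) ✓
Hence ord(20) = 7.

7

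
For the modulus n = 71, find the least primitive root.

7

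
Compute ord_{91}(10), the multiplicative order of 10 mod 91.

6

By Lagrange's theorem, ord_91(10) divides φ(91) = φ(7·13) = (7−1)·(13−1) = 6·12 = 72 = 2^3 · 3^2.
Divisors of 72: 1, 2, 3, 4, 6, 8, 9, 12, 18, 24, 36, 72.
Test each divisor d:
10^1 ≡ 10
10^2 ≡ 9
10^3 ≡ 90
10^4 ≡ 81
10^6 ≡ 1
The smallest such exponent is 6, so the order of 10 is 6.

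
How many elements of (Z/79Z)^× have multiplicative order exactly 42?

φ(79) = 79 − 1 = 78 = 2 · 3 · 13.
Since (Z/79Z)^× is cyclic of order 78, the number of elements of order d is φ(d) when d | 78 and 0 otherwise.
Here 78 is not a multiple of 42, so there are no elements of order 42.

0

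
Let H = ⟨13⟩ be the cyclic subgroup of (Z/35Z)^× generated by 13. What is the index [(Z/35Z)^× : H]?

6

Since 13 ∈ (Z/35Z)^×, its order divides φ(35) = φ(5·7) = (5−1)·(7−1) = 4·6 = 24 = 2^3 · 3.
Divisors of 24: 1, 2, 3, 4, 6, 8, 12, 24.
Test each divisor d:
13^1 ≡ 13 (mod 35)
13^2 ≡ 29 (mod 35)
13^3 ≡ 27 (mod 35)
13^4 ≡ 1 (mod 35) ✓
Thus |⟨13⟩| = ord(13) = 4.
The index is φ(35) / ord(13) = 24 / 4 = 6.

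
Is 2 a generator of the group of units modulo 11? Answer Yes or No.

Yes

φ(11) = 11 − 1 = 10 = 2 · 5.
It suffices to check that the order of 2 is not a proper divisor of 10: compute 2^(10/q) for q ∈ {2, 5}.
2^5 ≡ 10 (mod 11)  [q = 2: ≢ 1 ✓]
2^2 ≡ 4 (mod 11)  [q = 5: ≢ 1 ✓]
None equal 1, so ord_11(2) = 10: 2 is a primitive root.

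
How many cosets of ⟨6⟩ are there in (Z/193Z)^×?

2

Since 6 ∈ (Z/193Z)^×, its order divides φ(193) = 193 − 1 = 192 = 2^6 · 3.
Divisors of 192: 1, 2, 3, 4, 6, 8, 12, 16, 24, 32, 48, 64, 96, 192.
Evaluate successive powers at the divisors of 192:
6^1 ≡ 6
6^2 ≡ 36
6^3 ≡ 23
6^4 ≡ 138
6^6 ≡ 143
6^8 ≡ 130
6^12 ≡ 184
6^16 ≡ 109
6^24 ≡ 81
6^32 ≡ 108
6^48 ≡ 192
6^64 ≡ 84
6^96 ≡ 1
So ord_193(6) = 96, hence |⟨6⟩| = 96.
Index = |(Z/193Z)^×| / |⟨6⟩| = 192 / 96 = 2.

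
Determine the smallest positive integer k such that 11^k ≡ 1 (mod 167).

By Lagrange's theorem, ord_167(11) divides φ(167) = 167 − 1 = 166 = 2 · 83.
Divisors of 166: 1, 2, 83, 166.
Evaluate successive powers at the divisors of 166:
11^1 ≡ 11 (mod 167)
11^2 ≡ 121 (mod 167)
11^83 ≡ 1 (mod 167) ✓
Hence ord(11) = 83.

83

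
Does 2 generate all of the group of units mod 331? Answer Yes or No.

No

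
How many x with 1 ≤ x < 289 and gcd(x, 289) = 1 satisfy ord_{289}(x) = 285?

φ(289) = φ(17^2) = 17·(17−1) = 272 = 2^4 · 17.
Since (Z/289Z)^× is cyclic of order 272, the number of elements of order d is φ(d) when d | 272 and 0 otherwise.
Here 272 is not a multiple of 285, so there are no elements of order 285.

0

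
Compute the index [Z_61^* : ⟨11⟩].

By Lagrange's theorem, ord_61(11) divides φ(61) = 61 − 1 = 60 = 2^2 · 3 · 5.
Divisors of 60: 1, 2, 3, 4, 5, 6, 10, 12, 15, 20, 30, 60.
Check 11^d mod 61 for each divisor in increasing order:
11^1 ≡ 11
11^2 ≡ 60
11^3 ≡ 50
11^4 ≡ 1
Thus |⟨11⟩| = ord(11) = 4.
Index = |(Z/61Z)^×| / |⟨11⟩| = 60 / 4 = 15.

15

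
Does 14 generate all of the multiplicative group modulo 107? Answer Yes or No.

No

φ(107) = 107 − 1 = 106 = 2 · 53.
It suffices to check that the order of 14 is not a proper divisor of 106: compute 14^(106/q) for q ∈ {2, 53}.
14^53 ≡ 1 (mod 107)  [q = 2: ≡ 1 ✗]
14^2 ≡ 89 (mod 107)  [q = 53: ≢ 1 ✓]
14^53 ≡ 1 shows ord(14) | 53, strictly less than φ(107); not a primitive root.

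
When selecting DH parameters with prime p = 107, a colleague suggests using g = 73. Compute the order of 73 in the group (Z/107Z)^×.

106

By Lagrange's theorem, ord_107(73) divides φ(107) = 107 − 1 = 106 = 2 · 53.
Divisors of 106: 1, 2, 53, 106.
Compute 73^d (mod 107) for the divisors d until we hit 1:
73^1 ≡ 73 (mod 107)
73^2 ≡ 86 (mod 107)
73^53 ≡ 106 (mod 107)
73^106 ≡ 1 (mod 107) ✓
Hence ord(73) = 106.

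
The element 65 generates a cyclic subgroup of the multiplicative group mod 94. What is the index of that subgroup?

2

The order of 65 must divide φ(94) = φ(2)·φ(47) = 1·46 = 46 = 2 · 23.
Divisors of 46: 1, 2, 23, 46.
Evaluate successive powers at the divisors of 46:
65^1 ≡ 65
65^2 ≡ 89
65^23 ≡ 1
The order of 65 is 23, so the subgroup it generates has 23 elements.
Index = |(Z/94Z)^×| / |⟨65⟩| = 46 / 23 = 2.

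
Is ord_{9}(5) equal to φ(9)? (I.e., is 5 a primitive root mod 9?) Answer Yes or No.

Yes

φ(9) = φ(3^2) = 3·(3−1) = 6 = 2 · 3.
Test 5^(6/q) mod 9 for each prime factor q of 6:
5^3 ≡ 8 (mod 9)  [q = 2: ≢ 1 ✓]
5^2 ≡ 7 (mod 9)  [q = 3: ≢ 1 ✓]
Every test exponent gives a nontrivial residue, hence 5 generates the full group.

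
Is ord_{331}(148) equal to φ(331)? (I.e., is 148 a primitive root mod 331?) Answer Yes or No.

φ(331) = 331 − 1 = 330 = 2 · 3 · 5 · 11.
An element g generates (Z/331Z)^× iff g^(330/q) ≢ 1 (mod 331) for each prime q ∈ {2, 3, 5, 11}.
148^165 ≡ 330 (mod 331)  [q = 2: ≢ 1 ✓]
148^110 ≡ 299 (mod 331)  [q = 3: ≢ 1 ✓]
148^66 ≡ 64 (mod 331)  [q = 5: ≢ 1 ✓]
148^30 ≡ 120 (mod 331)  [q = 11: ≢ 1 ✓]
All checks pass, so 148 has order 330 and is a primitive root modulo 331.

Yes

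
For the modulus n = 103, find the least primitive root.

φ(103) = 103 − 1 = 102 = 2 · 3 · 17.
Test candidates g = 2, 3, … against the prime factors q ∈ {2, 3, 17} of φ(103): g is a generator iff g^(102/q) ≢ 1 for every such q.
g = 2: 2^51 ≡ 1 — hits 1, so not a primitive root.
g = 3: 3^51 ≡ 102; 3^34 ≡ 1 — hits 1, so not a primitive root.
g = 4: 4^51 ≡ 1 — hits 1, so not a primitive root.
g = 5: 5^51 ≡ 102; 5^34 ≡ 56; 5^6 ≡ 72 — none is 1, so 5 is a primitive root.
So 5 is the smallest generator of (Z/103Z)^×.

5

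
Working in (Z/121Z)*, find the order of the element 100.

By Lagrange's theorem, ord_121(100) divides φ(121) = φ(11^2) = 11·(11−1) = 110 = 2 · 5 · 11.
Divisors of 110: 1, 2, 5, 10, 11, 22, 55, 110.
Test each divisor d:
100^1 ≡ 100 (mod 121)
100^2 ≡ 78 (mod 121)
100^5 ≡ 12 (mod 121)
100^10 ≡ 23 (mod 121)
100^11 ≡ 1 (mod 121) ✓
The smallest such exponent is 11, so the order of 100 is 11.

11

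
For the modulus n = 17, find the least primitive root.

3

φ(17) = 17 − 1 = 16 = 2^4.
Test candidates g = 2, 3, … against the prime factors q ∈ {2} of φ(17): g is a generator iff g^(16/q) ≢ 1 for every such q.
g = 2: 2^8 ≡ 1 — hits 1, so not a primitive root.
g = 3: 3^8 ≡ 16 — none is 1, so 3 is a primitive root.
So 3 is the smallest generator of (Z/17Z)^×.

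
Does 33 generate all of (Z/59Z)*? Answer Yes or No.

Yes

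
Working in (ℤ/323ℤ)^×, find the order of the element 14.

144

The order of 14 must divide φ(323) = φ(17·19) = (17−1)·(19−1) = 16·18 = 288 = 2^5 · 3^2.
Divisors of 288: 1, 2, 3, 4, 6, 8, 9, 12, 16, 18, 24, 32, 36, 48, 72, 96, 144, 288.
Evaluate successive powers at the divisors of 288:
14^1 ≡ 14 (mod 323)
14^2 ≡ 196 (mod 323)
14^3 ≡ 160 (mod 323)
14^4 ≡ 302 (mod 323)
14^6 ≡ 83 (mod 323)
14^8 ≡ 118 (mod 323)
14^9 ≡ 37 (mod 323)
14^12 ≡ 106 (mod 323)
14^16 ≡ 35 (mod 323)
14^18 ≡ 77 (mod 323)
14^24 ≡ 254 (mod 323)
14^32 ≡ 256 (mod 323)
14^36 ≡ 115 (mod 323)
14^48 ≡ 239 (mod 323)
14^72 ≡ 305 (mod 323)
14^96 ≡ 273 (mod 323)
14^144 ≡ 1 (mod 323) ✓
So ord_323(14) = 144.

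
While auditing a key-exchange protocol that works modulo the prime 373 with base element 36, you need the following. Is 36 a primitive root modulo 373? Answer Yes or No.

No

φ(373) = 373 − 1 = 372 = 2^2 · 3 · 31.
It suffices to check that the order of 36 is not a proper divisor of 372: compute 36^(372/q) for q ∈ {2, 3, 31}.
36^186 ≡ 1 (mod 373)  [q = 2: ≡ 1 ✗]
36^124 ≡ 284 (mod 373)  [q = 3: ≢ 1 ✓]
36^12 ≡ 346 (mod 373)  [q = 31: ≢ 1 ✓]
36^186 ≡ 1 shows ord(36) | 186, strictly less than φ(373); not a primitive root.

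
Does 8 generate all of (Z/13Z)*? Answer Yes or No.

No

φ(13) = 13 − 1 = 12 = 2^2 · 3.
Test 8^(12/q) mod 13 for each prime factor q of 12:
8^6 ≡ 12 (mod 13)  [q = 2: ≢ 1 ✓]
8^4 ≡ 1 (mod 13)  [q = 3: ≡ 1 ✗]
Since 8^4 ≡ 1, the order of 8 divides 4 < 12, so 8 is not a primitive root.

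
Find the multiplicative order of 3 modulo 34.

16

ord(3) | φ(34) = φ(2)·φ(17) = 1·16 = 16 = 2^4.
Divisors of 16: 1, 2, 4, 8, 16.
Check 3^d mod 34 for each divisor in increasing order:
3^1 ≡ 3
3^2 ≡ 9
3^4 ≡ 13
3^8 ≡ 33
3^16 ≡ 1
Hence ord(3) = 16.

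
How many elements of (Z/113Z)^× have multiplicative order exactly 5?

0

φ(113) = 113 − 1 = 112 = 2^4 · 7.
In a cyclic group of order 112, there are φ(d) elements of order d for each divisor d of 112, and zero for non-divisors.
Here 112 is not a multiple of 5, so there are no elements of order 5.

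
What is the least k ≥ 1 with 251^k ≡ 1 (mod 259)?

12

The order of 251 must divide φ(259) = φ(7·37) = (7−1)·(37−1) = 6·36 = 216 = 2^3 · 3^3.
Divisors of 216: 1, 2, 3, 4, 6, 8, 9, 12, 18, 24, 27, 36, 54, 72, 108, 216.
Compute 251^d (mod 259) for the divisors d until we hit 1:
251^1 ≡ 251
251^2 ≡ 64
251^3 ≡ 6
251^4 ≡ 211
251^6 ≡ 36
251^8 ≡ 232
251^9 ≡ 216
251^12 ≡ 1
Therefore the multiplicative order of 251 modulo 259 is 12.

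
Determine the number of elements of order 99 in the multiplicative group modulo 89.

0

φ(89) = 89 − 1 = 88 = 2^3 · 11.
(Z/89Z)^× is cyclic (|G| = 88); a cyclic group of order m has exactly φ(d) elements of each order d | m, and none otherwise.
Since 99 ∤ 88, the count is 0.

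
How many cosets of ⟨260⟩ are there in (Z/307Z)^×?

2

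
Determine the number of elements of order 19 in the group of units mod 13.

φ(13) = 13 − 1 = 12 = 2^2 · 3.
(Z/13Z)^× is cyclic (|G| = 12); a cyclic group of order m has exactly φ(d) elements of each order d | m, and none otherwise.
Here 12 is not a multiple of 19, so there are no elements of order 19.

0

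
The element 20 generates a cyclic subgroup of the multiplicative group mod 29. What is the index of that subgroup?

4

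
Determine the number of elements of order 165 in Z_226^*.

0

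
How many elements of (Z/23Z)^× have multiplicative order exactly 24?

0

φ(23) = 23 − 1 = 22 = 2 · 11.
(Z/23Z)^× is cyclic (|G| = 22); a cyclic group of order m has exactly φ(d) elements of each order d | m, and none otherwise.
24 does not divide 22, so no element of (Z/23Z)^× has order 24.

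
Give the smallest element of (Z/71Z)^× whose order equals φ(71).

φ(71) = 71 − 1 = 70 = 2 · 5 · 7.
Test candidates g = 2, 3, … against the prime factors q ∈ {2, 5, 7} of φ(71): g is a generator iff g^(70/q) ≢ 1 for every such q.
g = 2: 2^35 ≡ 1 — hits 1, so not a primitive root.
g = 3: 3^35 ≡ 1 — hits 1, so not a primitive root.
g = 4: 4^35 ≡ 1 — hits 1, so not a primitive root.
g = 5: 5^35 ≡ 1 — hits 1, so not a primitive root.
g = 6: 6^35 ≡ 1 — hits 1, so not a primitive root.
g = 7: 7^35 ≡ 70; 7^14 ≡ 54; 7^10 ≡ 45 — none is 1, so 7 is a primitive root.
Hence the least primitive root of 71 is 7.

7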